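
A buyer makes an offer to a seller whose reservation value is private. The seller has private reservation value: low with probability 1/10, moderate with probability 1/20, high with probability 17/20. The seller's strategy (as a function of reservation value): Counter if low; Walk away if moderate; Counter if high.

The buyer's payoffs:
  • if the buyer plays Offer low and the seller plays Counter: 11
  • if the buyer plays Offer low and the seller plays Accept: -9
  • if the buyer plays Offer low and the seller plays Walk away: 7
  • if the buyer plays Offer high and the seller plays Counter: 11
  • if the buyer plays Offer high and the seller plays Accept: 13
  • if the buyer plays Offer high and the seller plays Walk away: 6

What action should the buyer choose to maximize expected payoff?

E[Offer low] = 1/10·(11) + 1/20·(7) + 17/20·(11) = 54/5
E[Offer high] = 1/10·(11) + 1/20·(6) + 17/20·(11) = 43/4
Best response: Offer low (54/5 is the largest).

Offer low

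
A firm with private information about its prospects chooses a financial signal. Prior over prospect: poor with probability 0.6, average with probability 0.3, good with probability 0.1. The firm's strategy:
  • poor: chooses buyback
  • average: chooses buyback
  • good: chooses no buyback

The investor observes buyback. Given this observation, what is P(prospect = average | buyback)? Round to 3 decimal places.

0.333

P(buyback) = 0.6·1 + 0.3·1 + 0.1·0 = 0.9
P(average | buyback) = (0.3·1) / 0.9 = 0.3 / 0.9 = 0.333333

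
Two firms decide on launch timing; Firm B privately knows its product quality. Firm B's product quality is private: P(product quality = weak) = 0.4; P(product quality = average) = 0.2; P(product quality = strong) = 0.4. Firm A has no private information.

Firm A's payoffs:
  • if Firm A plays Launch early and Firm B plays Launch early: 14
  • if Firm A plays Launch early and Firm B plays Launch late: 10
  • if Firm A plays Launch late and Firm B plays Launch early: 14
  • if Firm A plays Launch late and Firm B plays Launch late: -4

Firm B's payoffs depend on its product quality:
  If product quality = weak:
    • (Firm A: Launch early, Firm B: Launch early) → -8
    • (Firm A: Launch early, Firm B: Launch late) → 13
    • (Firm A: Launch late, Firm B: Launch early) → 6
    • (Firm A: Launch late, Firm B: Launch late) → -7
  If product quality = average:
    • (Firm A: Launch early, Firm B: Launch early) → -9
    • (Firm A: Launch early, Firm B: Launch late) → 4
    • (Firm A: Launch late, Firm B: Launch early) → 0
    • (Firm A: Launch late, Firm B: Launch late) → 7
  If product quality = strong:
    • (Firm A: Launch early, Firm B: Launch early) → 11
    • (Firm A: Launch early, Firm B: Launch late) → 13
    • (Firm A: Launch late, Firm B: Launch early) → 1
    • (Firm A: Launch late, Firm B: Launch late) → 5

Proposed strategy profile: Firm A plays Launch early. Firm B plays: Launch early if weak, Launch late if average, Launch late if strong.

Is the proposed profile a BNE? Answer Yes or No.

Firm A plays Launch early: E[Launch early] = 0.4·(14) + 0.2·(10) + 0.4·(10) = 11.6; E[Launch late] = 3.2. Best-responding. ✓
Firm B (product quality weak), facing Launch early: Launch early gives -8, Launch late gives 13. Proposed Launch early is not best — profitable deviation exists. ✗
Firm B (product quality average), facing Launch early: Launch early gives -9, Launch late gives 4. Proposed Launch late is best. ✓
Firm B (product quality strong), facing Launch early: Launch early gives 11, Launch late gives 13. Proposed Launch late is best. ✓

No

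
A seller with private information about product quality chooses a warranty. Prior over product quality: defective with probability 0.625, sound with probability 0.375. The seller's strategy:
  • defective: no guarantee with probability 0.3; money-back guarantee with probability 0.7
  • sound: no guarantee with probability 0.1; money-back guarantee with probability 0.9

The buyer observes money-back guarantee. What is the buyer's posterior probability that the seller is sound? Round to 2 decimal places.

0.44

Apply Bayes' rule using the sender's strategy as the likelihood.
P(money-back guarantee) = 0.625·0.7 + 0.375·0.9 = 0.775
P(sound | money-back guarantee) = (0.375·0.9) / 0.775 = 0.3375 / 0.775 = 0.435484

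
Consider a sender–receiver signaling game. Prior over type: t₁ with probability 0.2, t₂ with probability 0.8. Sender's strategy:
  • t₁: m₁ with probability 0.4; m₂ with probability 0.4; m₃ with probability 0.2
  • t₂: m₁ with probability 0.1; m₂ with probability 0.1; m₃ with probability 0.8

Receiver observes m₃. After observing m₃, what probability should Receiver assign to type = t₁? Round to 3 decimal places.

P(m₃) = 0.2·0.2 + 0.8·0.8 = 0.68
P(t₁ | m₃) = (0.2·0.2) / 0.68 = 0.04 / 0.68 = 0.0588235

0.059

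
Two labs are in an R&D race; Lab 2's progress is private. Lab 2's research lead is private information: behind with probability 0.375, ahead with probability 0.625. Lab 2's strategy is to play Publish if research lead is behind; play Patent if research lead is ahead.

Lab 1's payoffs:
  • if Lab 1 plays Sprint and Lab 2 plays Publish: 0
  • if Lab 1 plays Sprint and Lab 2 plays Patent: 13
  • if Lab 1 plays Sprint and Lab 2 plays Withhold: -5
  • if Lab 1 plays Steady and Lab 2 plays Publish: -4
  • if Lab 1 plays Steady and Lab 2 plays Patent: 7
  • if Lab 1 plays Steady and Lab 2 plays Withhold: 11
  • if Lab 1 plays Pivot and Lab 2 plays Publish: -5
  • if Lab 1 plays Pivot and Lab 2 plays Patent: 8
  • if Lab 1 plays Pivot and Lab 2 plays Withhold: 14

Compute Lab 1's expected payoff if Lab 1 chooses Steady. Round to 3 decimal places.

2.875

Take the expectation over Lab 2's research lead, weighting each type's action by its prior probability.
E[Steady] = 0.375·(-4) + 0.625·7 = (-1.5) + 4.375 = 2.875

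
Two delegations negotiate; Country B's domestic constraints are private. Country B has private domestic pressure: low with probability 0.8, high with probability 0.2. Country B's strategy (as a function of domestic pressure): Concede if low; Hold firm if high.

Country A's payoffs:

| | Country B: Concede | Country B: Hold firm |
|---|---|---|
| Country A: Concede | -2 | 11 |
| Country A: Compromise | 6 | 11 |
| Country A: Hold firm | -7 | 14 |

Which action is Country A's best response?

Compromise

Compute Country A's expected payoff for each action, taking the expectation over Country B's type.
E[Concede] = 0.8·(-2) + 0.2·(11) = 0.6
E[Compromise] = 0.8·(6) + 0.2·(11) = 7
E[Hold firm] = 0.8·(-7) + 0.2·(14) = -2.8
Best response: Compromise (7 is the largest).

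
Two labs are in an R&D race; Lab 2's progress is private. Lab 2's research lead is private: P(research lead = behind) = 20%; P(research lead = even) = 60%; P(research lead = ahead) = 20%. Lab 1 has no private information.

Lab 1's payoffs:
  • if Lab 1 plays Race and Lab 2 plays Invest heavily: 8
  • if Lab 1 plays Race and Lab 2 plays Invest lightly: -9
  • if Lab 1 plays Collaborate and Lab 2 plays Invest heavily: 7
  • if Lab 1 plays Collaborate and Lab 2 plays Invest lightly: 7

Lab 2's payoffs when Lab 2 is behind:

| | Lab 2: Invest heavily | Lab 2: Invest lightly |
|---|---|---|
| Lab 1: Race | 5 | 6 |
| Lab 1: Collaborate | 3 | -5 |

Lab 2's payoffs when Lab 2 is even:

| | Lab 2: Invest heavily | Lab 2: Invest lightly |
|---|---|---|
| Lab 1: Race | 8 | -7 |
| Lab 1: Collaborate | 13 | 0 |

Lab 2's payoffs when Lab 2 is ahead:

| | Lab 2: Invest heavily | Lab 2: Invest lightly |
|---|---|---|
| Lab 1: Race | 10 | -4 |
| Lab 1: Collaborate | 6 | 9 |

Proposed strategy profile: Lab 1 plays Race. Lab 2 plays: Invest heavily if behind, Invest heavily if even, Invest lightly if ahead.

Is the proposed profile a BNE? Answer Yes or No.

Lab 1 plays Race: E[Race] = 0.2·(8) + 0.6·(8) + 0.2·(-9) = 4.6; E[Collaborate] = 7. Not best-responding. ✗
Lab 2 (research lead behind), facing Race: Invest heavily gives 5, Invest lightly gives 6. Proposed Invest heavily is not best — profitable deviation exists. ✗
Lab 2 (research lead even), facing Race: Invest heavily gives 8, Invest lightly gives -7. Proposed Invest heavily is best. ✓
Lab 2 (research lead ahead), facing Race: Invest heavily gives 10, Invest lightly gives -4. Proposed Invest lightly is not best — profitable deviation exists. ✗

No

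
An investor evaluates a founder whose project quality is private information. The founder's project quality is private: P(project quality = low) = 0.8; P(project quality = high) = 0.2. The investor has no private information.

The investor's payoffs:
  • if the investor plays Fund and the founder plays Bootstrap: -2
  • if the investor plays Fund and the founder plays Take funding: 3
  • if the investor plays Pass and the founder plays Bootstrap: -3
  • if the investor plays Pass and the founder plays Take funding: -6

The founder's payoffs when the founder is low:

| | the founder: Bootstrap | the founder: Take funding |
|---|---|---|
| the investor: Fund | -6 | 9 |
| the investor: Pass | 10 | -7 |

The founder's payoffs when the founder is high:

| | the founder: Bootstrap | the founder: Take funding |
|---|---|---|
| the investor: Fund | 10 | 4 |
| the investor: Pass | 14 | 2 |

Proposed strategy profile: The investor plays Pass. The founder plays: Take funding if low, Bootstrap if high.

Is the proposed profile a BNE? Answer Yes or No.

No

The investor plays Pass: E[Pass] = 0.8·(-6) + 0.2·(-3) = -5.4; E[Fund] = 2. Not best-responding. ✗
The founder (project quality low), facing Pass: Bootstrap gives 10, Take funding gives -7. Proposed Take funding is not best — profitable deviation exists. ✗
The founder (project quality high), facing Pass: Bootstrap gives 14, Take funding gives 2. Proposed Bootstrap is best. ✓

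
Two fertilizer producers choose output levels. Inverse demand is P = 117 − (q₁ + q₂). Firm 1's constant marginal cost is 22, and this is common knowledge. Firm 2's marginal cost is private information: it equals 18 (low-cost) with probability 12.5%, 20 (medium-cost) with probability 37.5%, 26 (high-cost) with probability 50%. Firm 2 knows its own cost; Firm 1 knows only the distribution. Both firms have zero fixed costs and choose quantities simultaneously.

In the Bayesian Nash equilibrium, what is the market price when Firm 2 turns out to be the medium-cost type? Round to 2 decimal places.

Each type of Firm 2 best-responds to q₁; Firm 1 best-responds to the expected q₂ over Firm 2's types.
Firm 2 with cost c maximizes (117 − (q₁+q₂) − c)·q₂, giving q₂(c) = (117 − c − q₁)/2.
E[c₂] = 0.125·18 + 0.375·20 + 0.5·26 = 22.75
Firm 1's FOC against E[q₂] yields q₁ = (117 − 2·22 + E[c₂])/3 = (117 − 44 + 22.75)/3 = 31.9167.
q₂(medium-cost) = 32.5417, so P = 117 − (31.9167 + 32.5417) = 52.5417.

52.54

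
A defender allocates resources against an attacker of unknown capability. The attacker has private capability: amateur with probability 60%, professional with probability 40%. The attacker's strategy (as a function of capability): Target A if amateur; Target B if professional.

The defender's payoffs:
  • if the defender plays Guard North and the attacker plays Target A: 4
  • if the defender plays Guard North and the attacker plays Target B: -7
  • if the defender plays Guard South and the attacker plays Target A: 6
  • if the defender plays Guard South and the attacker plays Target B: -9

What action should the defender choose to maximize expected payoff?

E[Guard North] = 0.6·(4) + 0.4·(-7) = -0.4
E[Guard South] = 0.6·(6) + 0.4·(-9) = 0
Best response: Guard South (0 is the largest).

Guard South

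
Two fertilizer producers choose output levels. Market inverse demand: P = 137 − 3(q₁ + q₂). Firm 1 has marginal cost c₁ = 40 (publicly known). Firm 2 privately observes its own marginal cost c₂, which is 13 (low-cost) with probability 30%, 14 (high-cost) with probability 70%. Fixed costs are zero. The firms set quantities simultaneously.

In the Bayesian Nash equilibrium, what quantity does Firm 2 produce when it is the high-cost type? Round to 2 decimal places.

16.57

Type-c best response for Firm 2: q₂(c) = (137 − c)/6 − q₁/2.
Firm 1 maximizes expected profit; its first-order condition is 137 − 6q₁ − 3E[q₂] − 40 = 0.
Substituting E[q₂] and solving: E[c₂] = 13.7, so q₁ = (137 − 2·40 + 13.7)/9 = 7.85556.
q₂(high-cost) = (137 − 14 − 3·7.85556)/6 = 16.5722.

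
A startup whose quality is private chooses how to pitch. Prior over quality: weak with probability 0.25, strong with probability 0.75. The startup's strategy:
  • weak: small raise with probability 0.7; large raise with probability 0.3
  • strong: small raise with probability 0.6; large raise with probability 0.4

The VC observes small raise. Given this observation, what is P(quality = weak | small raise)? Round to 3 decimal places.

P(small raise) = 0.25·0.7 + 0.75·0.6 = 0.625
P(weak | small raise) = (0.25·0.7) / 0.625 = 0.175 / 0.625 = 0.28

0.280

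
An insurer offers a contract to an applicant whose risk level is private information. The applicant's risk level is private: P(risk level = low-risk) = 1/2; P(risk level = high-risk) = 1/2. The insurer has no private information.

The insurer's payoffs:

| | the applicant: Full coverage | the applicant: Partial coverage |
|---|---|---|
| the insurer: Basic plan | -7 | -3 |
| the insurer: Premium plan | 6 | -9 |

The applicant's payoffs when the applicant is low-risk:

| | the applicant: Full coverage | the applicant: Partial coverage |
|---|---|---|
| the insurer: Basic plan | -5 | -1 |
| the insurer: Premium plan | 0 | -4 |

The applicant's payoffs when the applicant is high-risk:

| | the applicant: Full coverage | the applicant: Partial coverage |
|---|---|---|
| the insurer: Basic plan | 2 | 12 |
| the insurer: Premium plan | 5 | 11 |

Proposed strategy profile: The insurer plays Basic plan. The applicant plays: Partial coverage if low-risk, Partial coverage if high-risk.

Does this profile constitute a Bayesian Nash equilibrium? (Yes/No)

Yes

The insurer plays Basic plan: E[Basic plan] = 1/2·(-3) + 1/2·(-3) = -3; E[Premium plan] = -9. Best-responding. ✓
The applicant (risk level low-risk), facing Basic plan: Full coverage gives -5, Partial coverage gives -1. Proposed Partial coverage is best. ✓
The applicant (risk level high-risk), facing Basic plan: Full coverage gives 2, Partial coverage gives 12. Proposed Partial coverage is best. ✓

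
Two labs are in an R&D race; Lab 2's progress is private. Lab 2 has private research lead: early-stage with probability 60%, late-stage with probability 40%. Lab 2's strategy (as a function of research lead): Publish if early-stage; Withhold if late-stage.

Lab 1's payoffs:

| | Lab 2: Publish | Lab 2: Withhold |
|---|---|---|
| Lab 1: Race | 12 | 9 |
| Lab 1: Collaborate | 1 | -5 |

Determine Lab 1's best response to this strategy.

Race

E[Race] = 0.6·(12) + 0.4·(9) = 10.8
E[Collaborate] = 0.6·(1) + 0.4·(-5) = -1.4
Best response: Race (10.8 is the largest).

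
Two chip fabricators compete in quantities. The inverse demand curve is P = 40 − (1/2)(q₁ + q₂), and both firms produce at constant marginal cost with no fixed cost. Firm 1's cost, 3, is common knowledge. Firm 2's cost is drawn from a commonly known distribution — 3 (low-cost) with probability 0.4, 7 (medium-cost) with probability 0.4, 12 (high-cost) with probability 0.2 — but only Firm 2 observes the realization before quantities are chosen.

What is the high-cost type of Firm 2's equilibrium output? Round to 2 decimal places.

14.53

Type-c best response for Firm 2: q₂(c) = (40 − c) − q₁/2.
Firm 1 maximizes expected profit; its first-order condition is 40 − q₁ − (1/2)E[q₂] − 3 = 0.
Substituting E[q₂] and solving: E[c₂] = 6.4, so q₁ = (40 − 2·3 + 6.4)/(3/2) = 26.9333.
q₂(high-cost) = (40 − 12 − (1/2)·26.9333) = 14.5333.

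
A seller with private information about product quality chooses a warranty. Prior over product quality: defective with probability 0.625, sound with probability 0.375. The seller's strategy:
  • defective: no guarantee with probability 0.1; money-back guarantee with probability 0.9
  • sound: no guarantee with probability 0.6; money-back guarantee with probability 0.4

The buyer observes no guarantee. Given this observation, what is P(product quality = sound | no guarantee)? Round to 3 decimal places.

Apply Bayes' rule using the sender's strategy as the likelihood.
P(no guarantee) = 0.625·0.1 + 0.375·0.6 = 0.2875
P(sound | no guarantee) = (0.375·0.6) / 0.2875 = 0.225 / 0.2875 = 0.782609

0.783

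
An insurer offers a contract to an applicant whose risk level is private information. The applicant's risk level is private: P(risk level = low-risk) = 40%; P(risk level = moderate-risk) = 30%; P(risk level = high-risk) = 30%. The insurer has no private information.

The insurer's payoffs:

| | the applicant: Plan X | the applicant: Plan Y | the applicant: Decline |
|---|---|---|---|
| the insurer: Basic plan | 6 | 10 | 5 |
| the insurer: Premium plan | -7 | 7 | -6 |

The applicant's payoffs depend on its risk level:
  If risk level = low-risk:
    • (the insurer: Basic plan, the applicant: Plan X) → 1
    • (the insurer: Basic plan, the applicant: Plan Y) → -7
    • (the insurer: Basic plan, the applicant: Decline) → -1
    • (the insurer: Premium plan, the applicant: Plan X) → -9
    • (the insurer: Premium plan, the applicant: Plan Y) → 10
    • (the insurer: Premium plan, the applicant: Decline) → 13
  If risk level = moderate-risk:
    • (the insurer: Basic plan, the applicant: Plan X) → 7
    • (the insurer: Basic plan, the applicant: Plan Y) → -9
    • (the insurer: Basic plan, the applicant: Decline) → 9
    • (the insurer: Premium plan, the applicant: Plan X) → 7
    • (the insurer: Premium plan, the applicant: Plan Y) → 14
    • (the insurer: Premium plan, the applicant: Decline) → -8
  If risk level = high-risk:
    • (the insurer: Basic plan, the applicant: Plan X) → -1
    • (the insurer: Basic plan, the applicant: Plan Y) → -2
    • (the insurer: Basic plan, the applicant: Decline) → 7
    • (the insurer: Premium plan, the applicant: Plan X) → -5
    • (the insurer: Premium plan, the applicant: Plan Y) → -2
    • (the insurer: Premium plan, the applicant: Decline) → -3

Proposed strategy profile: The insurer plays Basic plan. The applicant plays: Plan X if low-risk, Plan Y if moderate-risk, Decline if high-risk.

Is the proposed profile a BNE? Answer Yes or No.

No

The insurer plays Basic plan: E[Basic plan] = 0.4·(6) + 0.3·(10) + 0.3·(5) = 6.9; E[Premium plan] = -2.5. Best-responding. ✓
The applicant (risk level low-risk), facing Basic plan: Plan X gives 1, Plan Y gives -7, Decline gives -1. Proposed Plan X is best. ✓
The applicant (risk level moderate-risk), facing Basic plan: Plan X gives 7, Plan Y gives -9, Decline gives 9. Proposed Plan Y is not best — profitable deviation exists. ✗
The applicant (risk level high-risk), facing Basic plan: Plan X gives -1, Plan Y gives -2, Decline gives 7. Proposed Decline is best. ✓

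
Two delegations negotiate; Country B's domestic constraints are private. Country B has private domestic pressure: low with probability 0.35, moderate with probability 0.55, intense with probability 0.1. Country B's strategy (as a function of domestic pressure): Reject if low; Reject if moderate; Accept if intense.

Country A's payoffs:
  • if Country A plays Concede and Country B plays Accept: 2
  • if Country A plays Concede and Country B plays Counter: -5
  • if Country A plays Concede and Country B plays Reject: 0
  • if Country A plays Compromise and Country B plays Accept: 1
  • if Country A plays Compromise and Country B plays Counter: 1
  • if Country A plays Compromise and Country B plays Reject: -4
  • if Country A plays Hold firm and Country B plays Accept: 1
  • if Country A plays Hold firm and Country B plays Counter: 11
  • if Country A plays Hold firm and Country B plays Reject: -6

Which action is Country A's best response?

Concede

E[Concede] = 0.35·(0) + 0.55·(0) + 0.1·(2) = 0.2
E[Compromise] = 0.35·(-4) + 0.55·(-4) + 0.1·(1) = -3.5
E[Hold firm] = 0.35·(-6) + 0.55·(-6) + 0.1·(1) = -5.3
Best response: Concede (0.2 is the largest).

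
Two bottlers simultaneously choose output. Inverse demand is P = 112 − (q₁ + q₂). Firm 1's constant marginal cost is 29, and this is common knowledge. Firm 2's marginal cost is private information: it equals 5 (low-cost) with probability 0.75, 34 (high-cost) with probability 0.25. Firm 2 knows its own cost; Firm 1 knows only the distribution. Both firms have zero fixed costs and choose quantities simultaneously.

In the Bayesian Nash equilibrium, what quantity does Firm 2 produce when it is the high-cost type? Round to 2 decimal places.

Firm 2 with cost c maximizes (112 − (q₁+q₂) − c)·q₂, giving q₂(c) = (112 − c − q₁)/2.
E[c₂] = 0.75·5 + 0.25·34 = 12.25
Firm 1's FOC against E[q₂] yields q₁ = (112 − 2·29 + E[c₂])/3 = (112 − 58 + 12.25)/3 = 22.0833.
q₂(high-cost) = (112 − 34 − 22.0833)/2 = 27.9583.

27.96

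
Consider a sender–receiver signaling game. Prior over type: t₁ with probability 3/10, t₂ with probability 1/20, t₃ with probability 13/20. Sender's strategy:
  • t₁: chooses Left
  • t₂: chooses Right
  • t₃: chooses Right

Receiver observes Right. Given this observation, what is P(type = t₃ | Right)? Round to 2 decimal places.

Apply Bayes' rule using the sender's strategy as the likelihood.
P(Right) = (3/10)·0 + (1/20)·1 + (13/20)·1 = 7/10
P(t₃ | Right) = ((13/20)·1) / (7/10) = (13/20) / (7/10) = 13/14

0.93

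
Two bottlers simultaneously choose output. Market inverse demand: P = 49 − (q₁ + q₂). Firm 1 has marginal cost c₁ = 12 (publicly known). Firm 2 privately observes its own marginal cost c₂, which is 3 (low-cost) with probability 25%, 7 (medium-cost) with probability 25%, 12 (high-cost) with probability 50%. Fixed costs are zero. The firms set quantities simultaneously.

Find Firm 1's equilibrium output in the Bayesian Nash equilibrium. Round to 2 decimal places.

Type-c best response for Firm 2: q₂(c) = (49 − c)/2 − q₁/2.
Firm 1 maximizes expected profit; its first-order condition is 49 − 2q₁ − E[q₂] − 12 = 0.
Substituting E[q₂] and solving: E[c₂] = 8.5, so q₁ = (49 − 2·12 + 8.5)/3 = 11.1667.

11.17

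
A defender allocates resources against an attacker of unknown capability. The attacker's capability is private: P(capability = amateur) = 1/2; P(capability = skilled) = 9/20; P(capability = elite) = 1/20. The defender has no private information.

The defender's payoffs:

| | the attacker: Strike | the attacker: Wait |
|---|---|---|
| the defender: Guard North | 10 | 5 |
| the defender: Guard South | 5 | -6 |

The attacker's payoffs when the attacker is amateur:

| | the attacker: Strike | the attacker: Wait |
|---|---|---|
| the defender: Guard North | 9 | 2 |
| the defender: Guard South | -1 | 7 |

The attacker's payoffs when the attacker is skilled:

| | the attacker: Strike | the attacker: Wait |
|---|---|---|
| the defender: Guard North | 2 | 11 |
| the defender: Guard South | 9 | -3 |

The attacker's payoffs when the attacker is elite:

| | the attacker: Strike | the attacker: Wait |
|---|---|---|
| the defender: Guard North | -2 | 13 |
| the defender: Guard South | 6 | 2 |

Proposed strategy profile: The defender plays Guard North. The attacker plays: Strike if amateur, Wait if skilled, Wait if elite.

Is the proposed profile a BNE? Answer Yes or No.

Yes

The defender plays Guard North: E[Guard North] = 1/2·(10) + 9/20·(5) + 1/20·(5) = 15/2; E[Guard South] = -1/2. Best-responding. ✓
The attacker (capability amateur), facing Guard North: Strike gives 9, Wait gives 2. Proposed Strike is best. ✓
The attacker (capability skilled), facing Guard North: Strike gives 2, Wait gives 11. Proposed Wait is best. ✓
The attacker (capability elite), facing Guard North: Strike gives -2, Wait gives 13. Proposed Wait is best. ✓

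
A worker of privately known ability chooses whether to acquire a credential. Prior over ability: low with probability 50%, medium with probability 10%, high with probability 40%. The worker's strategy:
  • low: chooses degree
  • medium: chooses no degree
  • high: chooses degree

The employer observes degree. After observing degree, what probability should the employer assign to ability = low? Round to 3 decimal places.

Apply Bayes' rule using the sender's strategy as the likelihood.
P(degree) = 0.5·1 + 0.1·0 + 0.4·1 = 0.9
P(low | degree) = (0.5·1) / 0.9 = 0.5 / 0.9 = 0.555556

0.556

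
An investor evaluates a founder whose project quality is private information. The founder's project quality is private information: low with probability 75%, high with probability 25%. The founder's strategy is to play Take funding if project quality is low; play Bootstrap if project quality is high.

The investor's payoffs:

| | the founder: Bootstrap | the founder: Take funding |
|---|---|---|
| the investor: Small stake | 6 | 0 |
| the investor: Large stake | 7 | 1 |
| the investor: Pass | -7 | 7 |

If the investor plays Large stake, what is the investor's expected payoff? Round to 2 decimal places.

E[Large stake] = 0.75·1 + 0.25·7 = 0.75 + 1.75 = 2.5

2.50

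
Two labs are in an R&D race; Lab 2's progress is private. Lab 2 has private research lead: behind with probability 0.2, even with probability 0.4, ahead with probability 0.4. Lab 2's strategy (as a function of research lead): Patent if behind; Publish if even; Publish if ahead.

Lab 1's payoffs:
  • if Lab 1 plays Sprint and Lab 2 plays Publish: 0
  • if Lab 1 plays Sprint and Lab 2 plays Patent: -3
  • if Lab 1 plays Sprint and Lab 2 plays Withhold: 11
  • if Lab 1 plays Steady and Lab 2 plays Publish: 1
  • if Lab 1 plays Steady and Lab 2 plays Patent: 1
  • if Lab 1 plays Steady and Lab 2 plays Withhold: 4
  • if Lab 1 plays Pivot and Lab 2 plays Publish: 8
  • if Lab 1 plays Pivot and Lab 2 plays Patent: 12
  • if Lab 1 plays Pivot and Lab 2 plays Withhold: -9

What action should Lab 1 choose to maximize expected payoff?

Compute Lab 1's expected payoff for each action, taking the expectation over Lab 2's type.
E[Sprint] = 0.2·(-3) + 0.4·(0) + 0.4·(0) = -0.6
E[Steady] = 0.2·(1) + 0.4·(1) + 0.4·(1) = 1
E[Pivot] = 0.2·(12) + 0.4·(8) + 0.4·(8) = 8.8
Best response: Pivot (8.8 is the largest).

Pivot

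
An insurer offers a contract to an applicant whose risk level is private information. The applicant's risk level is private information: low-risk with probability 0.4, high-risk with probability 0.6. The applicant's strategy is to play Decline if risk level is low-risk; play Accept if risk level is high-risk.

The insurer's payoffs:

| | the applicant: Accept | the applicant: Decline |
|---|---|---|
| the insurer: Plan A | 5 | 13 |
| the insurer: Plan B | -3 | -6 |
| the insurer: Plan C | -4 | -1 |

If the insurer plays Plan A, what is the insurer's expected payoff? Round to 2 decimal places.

8.20

Take the expectation over the applicant's risk level, weighting each type's action by its prior probability.
E[Plan A] = 0.4·13 + 0.6·5 = 5.2 + 3 = 8.2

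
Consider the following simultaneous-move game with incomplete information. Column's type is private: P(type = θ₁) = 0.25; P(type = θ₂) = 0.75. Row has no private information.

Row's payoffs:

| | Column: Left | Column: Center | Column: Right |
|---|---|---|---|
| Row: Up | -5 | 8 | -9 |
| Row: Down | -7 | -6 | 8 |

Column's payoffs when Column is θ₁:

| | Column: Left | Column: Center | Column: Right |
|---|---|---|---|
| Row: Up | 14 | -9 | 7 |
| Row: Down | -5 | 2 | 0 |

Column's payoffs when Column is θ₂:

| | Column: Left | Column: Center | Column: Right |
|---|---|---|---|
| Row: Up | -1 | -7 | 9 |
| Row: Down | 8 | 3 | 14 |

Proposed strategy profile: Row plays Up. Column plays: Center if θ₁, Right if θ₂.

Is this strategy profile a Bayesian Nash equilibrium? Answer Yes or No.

No

A profile is a BNE iff every type of every player is best-responding given beliefs about the other side.
Row plays Up: E[Up] = 0.25·(8) + 0.75·(-9) = -4.75; E[Down] = 4.5. Not best-responding. ✗
Column (type θ₁), facing Up: Left gives 14, Center gives -9, Right gives 7. Proposed Center is not best — profitable deviation exists. ✗
Column (type θ₂), facing Up: Left gives -1, Center gives -7, Right gives 9. Proposed Right is best. ✓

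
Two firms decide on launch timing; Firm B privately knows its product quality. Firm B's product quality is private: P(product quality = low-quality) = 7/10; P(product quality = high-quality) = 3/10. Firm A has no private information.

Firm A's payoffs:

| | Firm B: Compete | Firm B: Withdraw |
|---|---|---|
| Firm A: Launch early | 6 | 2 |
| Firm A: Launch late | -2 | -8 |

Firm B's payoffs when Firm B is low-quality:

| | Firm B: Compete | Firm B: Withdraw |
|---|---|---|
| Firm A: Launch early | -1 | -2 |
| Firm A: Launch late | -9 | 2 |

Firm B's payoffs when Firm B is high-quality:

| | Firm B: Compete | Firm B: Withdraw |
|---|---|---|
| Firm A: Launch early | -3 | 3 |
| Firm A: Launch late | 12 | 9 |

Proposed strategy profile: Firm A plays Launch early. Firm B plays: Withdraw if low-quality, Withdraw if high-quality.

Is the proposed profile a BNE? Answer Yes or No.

No

A profile is a BNE iff every type of every player is best-responding given beliefs about the other side.
Firm A plays Launch early: E[Launch early] = 7/10·(2) + 3/10·(2) = 2; E[Launch late] = -8. Best-responding. ✓
Firm B (product quality low-quality), facing Launch early: Compete gives -1, Withdraw gives -2. Proposed Withdraw is not best — profitable deviation exists. ✗
Firm B (product quality high-quality), facing Launch early: Compete gives -3, Withdraw gives 3. Proposed Withdraw is best. ✓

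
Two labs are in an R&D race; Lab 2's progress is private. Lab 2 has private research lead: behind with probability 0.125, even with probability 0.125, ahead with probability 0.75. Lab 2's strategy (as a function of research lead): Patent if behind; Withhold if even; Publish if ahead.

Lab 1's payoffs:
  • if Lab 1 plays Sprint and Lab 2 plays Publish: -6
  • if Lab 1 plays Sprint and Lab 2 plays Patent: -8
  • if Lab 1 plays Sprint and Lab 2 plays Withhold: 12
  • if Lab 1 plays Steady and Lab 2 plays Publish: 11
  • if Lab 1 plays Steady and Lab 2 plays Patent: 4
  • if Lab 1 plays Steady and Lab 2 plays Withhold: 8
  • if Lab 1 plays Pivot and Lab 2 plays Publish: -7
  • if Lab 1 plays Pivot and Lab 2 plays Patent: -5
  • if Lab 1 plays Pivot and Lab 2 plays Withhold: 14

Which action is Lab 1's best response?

E[Sprint] = 0.125·(-8) + 0.125·(12) + 0.75·(-6) = -4
E[Steady] = 0.125·(4) + 0.125·(8) + 0.75·(11) = 9.75
E[Pivot] = 0.125·(-5) + 0.125·(14) + 0.75·(-7) = -4.125
Best response: Steady (9.75 is the largest).

Steady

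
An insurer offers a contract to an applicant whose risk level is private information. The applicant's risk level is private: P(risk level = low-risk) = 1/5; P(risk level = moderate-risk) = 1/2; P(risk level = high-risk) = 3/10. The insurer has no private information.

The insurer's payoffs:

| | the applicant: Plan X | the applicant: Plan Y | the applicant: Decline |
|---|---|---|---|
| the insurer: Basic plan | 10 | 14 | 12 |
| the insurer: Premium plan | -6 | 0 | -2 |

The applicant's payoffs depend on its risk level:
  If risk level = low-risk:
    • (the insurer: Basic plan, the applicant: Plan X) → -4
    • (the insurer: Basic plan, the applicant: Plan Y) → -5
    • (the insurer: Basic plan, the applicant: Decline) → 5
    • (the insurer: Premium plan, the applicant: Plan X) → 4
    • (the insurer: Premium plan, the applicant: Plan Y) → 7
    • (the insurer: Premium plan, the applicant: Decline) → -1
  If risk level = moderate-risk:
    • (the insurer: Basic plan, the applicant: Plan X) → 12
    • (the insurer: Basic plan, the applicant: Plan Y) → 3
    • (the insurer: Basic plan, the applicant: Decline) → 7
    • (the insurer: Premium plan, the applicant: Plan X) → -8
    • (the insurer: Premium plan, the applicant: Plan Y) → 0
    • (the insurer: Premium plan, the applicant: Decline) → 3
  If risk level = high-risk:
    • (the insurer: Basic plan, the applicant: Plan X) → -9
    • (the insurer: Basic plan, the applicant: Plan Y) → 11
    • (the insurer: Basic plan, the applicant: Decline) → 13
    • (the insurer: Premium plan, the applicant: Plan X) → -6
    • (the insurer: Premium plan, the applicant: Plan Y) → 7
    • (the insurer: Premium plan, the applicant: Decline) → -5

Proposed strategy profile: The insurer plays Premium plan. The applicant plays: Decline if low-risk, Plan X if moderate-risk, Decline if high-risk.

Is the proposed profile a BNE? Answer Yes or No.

The insurer plays Premium plan: E[Premium plan] = 1/5·(-2) + 1/2·(-6) + 3/10·(-2) = -4; E[Basic plan] = 11. Not best-responding. ✗
The applicant (risk level low-risk), facing Premium plan: Plan X gives 4, Plan Y gives 7, Decline gives -1. Proposed Decline is not best — profitable deviation exists. ✗
The applicant (risk level moderate-risk), facing Premium plan: Plan X gives -8, Plan Y gives 0, Decline gives 3. Proposed Plan X is not best — profitable deviation exists. ✗
The applicant (risk level high-risk), facing Premium plan: Plan X gives -6, Plan Y gives 7, Decline gives -5. Proposed Decline is not best — profitable deviation exists. ✗

No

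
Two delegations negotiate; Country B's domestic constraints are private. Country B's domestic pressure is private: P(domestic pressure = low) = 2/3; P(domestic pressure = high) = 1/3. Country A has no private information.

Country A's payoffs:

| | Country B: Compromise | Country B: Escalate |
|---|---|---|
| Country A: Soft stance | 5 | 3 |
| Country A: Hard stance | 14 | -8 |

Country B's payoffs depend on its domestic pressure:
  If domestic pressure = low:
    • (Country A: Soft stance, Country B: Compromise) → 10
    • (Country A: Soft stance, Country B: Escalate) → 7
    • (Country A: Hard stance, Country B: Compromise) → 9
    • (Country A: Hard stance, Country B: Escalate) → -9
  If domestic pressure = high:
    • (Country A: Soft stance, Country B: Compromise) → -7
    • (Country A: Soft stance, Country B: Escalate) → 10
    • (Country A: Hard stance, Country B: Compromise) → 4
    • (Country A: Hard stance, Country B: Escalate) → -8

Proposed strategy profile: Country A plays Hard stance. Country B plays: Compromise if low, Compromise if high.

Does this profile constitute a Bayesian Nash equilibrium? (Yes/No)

Country A plays Hard stance: E[Hard stance] = 2/3·(14) + 1/3·(14) = 14; E[Soft stance] = 5. Best-responding. ✓
Country B (domestic pressure low), facing Hard stance: Compromise gives 9, Escalate gives -9. Proposed Compromise is best. ✓
Country B (domestic pressure high), facing Hard stance: Compromise gives 4, Escalate gives -8. Proposed Compromise is best. ✓

Yes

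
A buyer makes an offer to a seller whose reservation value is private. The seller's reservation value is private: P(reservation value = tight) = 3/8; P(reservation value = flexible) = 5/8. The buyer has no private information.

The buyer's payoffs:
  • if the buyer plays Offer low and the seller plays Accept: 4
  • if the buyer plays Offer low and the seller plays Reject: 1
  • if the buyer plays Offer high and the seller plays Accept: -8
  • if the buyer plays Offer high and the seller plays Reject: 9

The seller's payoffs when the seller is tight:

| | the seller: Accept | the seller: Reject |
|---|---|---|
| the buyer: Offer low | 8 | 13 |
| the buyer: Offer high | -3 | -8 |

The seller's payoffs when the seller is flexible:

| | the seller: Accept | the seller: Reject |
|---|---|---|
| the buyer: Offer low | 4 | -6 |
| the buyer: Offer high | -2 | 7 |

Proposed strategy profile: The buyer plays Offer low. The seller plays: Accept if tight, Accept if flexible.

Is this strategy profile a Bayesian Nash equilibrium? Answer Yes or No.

No

The buyer plays Offer low: E[Offer low] = 3/8·(4) + 5/8·(4) = 4; E[Offer high] = -8. Best-responding. ✓
The seller (reservation value tight), facing Offer low: Accept gives 8, Reject gives 13. Proposed Accept is not best — profitable deviation exists. ✗
The seller (reservation value flexible), facing Offer low: Accept gives 4, Reject gives -6. Proposed Accept is best. ✓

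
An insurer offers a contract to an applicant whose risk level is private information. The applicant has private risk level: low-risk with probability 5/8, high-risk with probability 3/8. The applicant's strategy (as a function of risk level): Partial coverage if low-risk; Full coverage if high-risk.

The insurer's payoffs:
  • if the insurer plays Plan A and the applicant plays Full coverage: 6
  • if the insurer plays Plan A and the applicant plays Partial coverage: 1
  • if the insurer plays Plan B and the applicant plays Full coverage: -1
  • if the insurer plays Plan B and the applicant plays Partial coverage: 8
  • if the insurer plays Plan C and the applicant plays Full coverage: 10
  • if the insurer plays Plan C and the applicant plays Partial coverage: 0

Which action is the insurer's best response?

Plan B

Compute the insurer's expected payoff for each action, taking the expectation over the applicant's type.
E[Plan A] = 5/8·(1) + 3/8·(6) = 23/8
E[Plan B] = 5/8·(8) + 3/8·(-1) = 37/8
E[Plan C] = 5/8·(0) + 3/8·(10) = 15/4
Best response: Plan B (37/8 is the largest).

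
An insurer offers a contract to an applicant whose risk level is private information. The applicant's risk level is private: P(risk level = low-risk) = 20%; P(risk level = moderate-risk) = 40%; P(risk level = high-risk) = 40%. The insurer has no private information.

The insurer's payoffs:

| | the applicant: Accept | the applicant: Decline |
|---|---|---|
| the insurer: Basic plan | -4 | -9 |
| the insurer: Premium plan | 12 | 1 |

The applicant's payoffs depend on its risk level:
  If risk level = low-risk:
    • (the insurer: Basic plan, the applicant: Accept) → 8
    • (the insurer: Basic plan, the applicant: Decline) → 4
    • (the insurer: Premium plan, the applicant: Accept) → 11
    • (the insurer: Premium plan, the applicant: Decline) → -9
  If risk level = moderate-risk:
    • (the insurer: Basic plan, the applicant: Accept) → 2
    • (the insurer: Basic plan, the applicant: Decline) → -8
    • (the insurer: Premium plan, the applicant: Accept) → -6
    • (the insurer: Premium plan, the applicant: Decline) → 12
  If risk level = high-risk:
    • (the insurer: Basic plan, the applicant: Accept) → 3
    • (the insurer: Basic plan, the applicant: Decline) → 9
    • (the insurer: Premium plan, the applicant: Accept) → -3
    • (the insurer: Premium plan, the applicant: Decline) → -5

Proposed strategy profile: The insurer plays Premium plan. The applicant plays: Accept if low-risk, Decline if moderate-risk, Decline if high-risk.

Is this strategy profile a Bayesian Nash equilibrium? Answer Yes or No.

No

The insurer plays Premium plan: E[Premium plan] = 0.2·(12) + 0.4·(1) + 0.4·(1) = 3.2; E[Basic plan] = -8. Best-responding. ✓
The applicant (risk level low-risk), facing Premium plan: Accept gives 11, Decline gives -9. Proposed Accept is best. ✓
The applicant (risk level moderate-risk), facing Premium plan: Accept gives -6, Decline gives 12. Proposed Decline is best. ✓
The applicant (risk level high-risk), facing Premium plan: Accept gives -3, Decline gives -5. Proposed Decline is not best — profitable deviation exists. ✗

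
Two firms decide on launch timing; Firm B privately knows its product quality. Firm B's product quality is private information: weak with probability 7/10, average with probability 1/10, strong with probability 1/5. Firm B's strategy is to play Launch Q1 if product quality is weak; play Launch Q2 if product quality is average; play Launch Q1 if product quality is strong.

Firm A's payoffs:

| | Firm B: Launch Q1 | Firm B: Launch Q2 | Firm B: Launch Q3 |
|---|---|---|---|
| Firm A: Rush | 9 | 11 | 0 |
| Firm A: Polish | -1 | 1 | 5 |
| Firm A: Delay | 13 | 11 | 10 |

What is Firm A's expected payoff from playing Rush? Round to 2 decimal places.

9.20

E[Rush] = 7/10·9 + 1/10·11 + 1/5·9 = 63/10 + 11/10 + 9/5 = 46/5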